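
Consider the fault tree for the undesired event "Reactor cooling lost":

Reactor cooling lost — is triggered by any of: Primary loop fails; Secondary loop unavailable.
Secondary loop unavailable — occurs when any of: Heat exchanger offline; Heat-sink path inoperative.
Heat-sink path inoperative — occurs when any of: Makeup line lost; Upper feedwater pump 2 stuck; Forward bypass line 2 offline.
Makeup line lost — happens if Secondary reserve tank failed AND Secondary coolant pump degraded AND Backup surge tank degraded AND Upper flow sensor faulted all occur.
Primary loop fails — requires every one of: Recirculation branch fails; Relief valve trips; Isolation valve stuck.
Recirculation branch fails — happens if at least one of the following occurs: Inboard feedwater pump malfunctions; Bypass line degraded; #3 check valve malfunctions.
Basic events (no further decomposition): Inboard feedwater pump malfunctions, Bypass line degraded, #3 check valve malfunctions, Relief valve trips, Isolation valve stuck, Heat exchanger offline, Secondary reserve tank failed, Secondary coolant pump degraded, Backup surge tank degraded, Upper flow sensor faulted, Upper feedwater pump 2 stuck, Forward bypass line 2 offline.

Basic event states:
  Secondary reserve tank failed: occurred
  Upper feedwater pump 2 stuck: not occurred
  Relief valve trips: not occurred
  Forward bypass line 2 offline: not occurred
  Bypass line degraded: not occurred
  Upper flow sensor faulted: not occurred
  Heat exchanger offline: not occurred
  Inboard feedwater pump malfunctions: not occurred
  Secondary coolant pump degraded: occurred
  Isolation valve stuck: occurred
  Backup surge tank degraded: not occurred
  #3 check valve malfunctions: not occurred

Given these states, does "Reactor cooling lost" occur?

No

Recirculation branch fails [OR]: Inboard feedwater pump malfunctions=not, Bypass line degraded=not, #3 check valve malfunctions=not → no input occurs → does not occur.
Primary loop fails [AND]: Recirculation branch fails=not, Relief valve trips=not, Isolation valve stuck=occurs → not all inputs occur → does not occur.
Makeup line lost [AND]: Secondary reserve tank failed=occurs, Secondary coolant pump degraded=occurs, Backup surge tank degraded=not, Upper flow sensor faulted=not → not all inputs occur → does not occur.
Heat-sink path inoperative [OR]: Makeup line lost=not, Upper feedwater pump 2 stuck=not, Forward bypass line 2 offline=not → no input occurs → does not occur.
Secondary loop unavailable [OR]: Heat exchanger offline=not, Heat-sink path inoperative=not → no input occurs → does not occur.
Reactor cooling lost [OR]: Primary loop fails=not, Secondary loop unavailable=not → no input occurs → does not occur.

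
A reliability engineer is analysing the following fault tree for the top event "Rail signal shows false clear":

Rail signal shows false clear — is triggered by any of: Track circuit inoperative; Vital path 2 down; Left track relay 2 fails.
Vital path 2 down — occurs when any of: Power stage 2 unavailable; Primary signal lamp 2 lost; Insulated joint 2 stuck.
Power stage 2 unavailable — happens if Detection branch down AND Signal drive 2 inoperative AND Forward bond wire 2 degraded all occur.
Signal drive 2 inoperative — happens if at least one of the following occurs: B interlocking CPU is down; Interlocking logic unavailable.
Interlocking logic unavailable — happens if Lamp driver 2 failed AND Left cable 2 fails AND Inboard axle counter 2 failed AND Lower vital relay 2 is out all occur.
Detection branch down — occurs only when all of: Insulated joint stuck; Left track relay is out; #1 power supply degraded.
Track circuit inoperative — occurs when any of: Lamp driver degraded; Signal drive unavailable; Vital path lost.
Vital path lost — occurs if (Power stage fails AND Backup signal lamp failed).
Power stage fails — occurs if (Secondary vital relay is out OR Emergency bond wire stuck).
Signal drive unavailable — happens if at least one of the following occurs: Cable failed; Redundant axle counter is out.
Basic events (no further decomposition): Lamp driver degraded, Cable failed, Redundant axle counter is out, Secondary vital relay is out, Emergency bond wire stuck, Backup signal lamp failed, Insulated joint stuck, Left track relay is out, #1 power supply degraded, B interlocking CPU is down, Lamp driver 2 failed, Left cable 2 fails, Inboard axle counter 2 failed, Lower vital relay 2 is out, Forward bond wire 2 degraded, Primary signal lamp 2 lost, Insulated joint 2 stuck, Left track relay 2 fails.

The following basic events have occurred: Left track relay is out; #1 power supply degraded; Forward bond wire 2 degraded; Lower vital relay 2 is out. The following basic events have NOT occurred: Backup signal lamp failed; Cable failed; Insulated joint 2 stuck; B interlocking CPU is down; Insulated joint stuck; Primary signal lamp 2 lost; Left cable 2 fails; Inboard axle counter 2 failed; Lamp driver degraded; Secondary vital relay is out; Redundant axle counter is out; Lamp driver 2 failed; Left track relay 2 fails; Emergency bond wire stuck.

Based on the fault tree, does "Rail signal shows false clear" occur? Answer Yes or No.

Signal drive unavailable [OR]: Cable failed=not, Redundant axle counter is out=not → no input occurs → does not occur.
Power stage fails [OR]: Secondary vital relay is out=not, Emergency bond wire stuck=not → no input occurs → does not occur.
Vital path lost [AND]: Power stage fails=not, Backup signal lamp failed=not → not all inputs occur → does not occur.
Track circuit inoperative [OR]: Lamp driver degraded=not, Signal drive unavailable=not, Vital path lost=not → no input occurs → does not occur.
Detection branch down [AND]: Insulated joint stuck=not, Left track relay is out=occurs, #1 power supply degraded=occurs → not all inputs occur → does not occur.
Interlocking logic unavailable [AND]: Lamp driver 2 failed=not, Left cable 2 fails=not, Inboard axle counter 2 failed=not, Lower vital relay 2 is out=occurs → not all inputs occur → does not occur.
Signal drive 2 inoperative [OR]: B interlocking CPU is down=not, Interlocking logic unavailable=not → no input occurs → does not occur.
Power stage 2 unavailable [AND]: Detection branch down=not, Signal drive 2 inoperative=not, Forward bond wire 2 degraded=occurs → not all inputs occur → does not occur.
Vital path 2 down [OR]: Power stage 2 unavailable=not, Primary signal lamp 2 lost=not, Insulated joint 2 stuck=not → no input occurs → does not occur.
Rail signal shows false clear [OR]: Track circuit inoperative=not, Vital path 2 down=not, Left track relay 2 fails=not → no input occurs → does not occur.

No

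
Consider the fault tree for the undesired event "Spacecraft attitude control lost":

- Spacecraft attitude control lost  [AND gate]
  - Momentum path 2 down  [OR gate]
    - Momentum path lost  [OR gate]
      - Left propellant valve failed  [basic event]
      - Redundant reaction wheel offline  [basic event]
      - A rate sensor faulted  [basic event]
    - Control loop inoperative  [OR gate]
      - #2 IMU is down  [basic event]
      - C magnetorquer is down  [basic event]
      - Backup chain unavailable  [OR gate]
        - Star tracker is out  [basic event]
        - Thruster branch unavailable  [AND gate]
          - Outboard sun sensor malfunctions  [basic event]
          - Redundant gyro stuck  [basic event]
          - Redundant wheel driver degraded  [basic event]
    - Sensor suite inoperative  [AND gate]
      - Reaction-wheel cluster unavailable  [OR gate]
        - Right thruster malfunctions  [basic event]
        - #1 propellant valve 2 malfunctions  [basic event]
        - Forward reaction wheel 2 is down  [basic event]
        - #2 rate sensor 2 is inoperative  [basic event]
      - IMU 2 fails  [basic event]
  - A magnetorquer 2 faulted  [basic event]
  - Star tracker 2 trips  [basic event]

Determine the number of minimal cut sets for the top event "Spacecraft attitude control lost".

Momentum path lost [OR]: union of children's cut sets → 3 cut set(s).
Thruster branch unavailable [AND]: one cut set from each child combined → 1 × 1 × 1 = 1 cut set(s).
Backup chain unavailable [OR]: union of children's cut sets → 2 cut set(s).
Control loop inoperative [OR]: union of children's cut sets → 4 cut set(s).
Reaction-wheel cluster unavailable [OR]: union of children's cut sets → 4 cut set(s).
Sensor suite inoperative [AND]: one cut set from each child combined → 4 × 1 = 4 cut set(s).
Momentum path 2 down [OR]: union of children's cut sets → 11 cut set(s).
Spacecraft attitude control lost [AND]: one cut set from each child combined → 11 × 1 × 1 = 11 cut set(s).

11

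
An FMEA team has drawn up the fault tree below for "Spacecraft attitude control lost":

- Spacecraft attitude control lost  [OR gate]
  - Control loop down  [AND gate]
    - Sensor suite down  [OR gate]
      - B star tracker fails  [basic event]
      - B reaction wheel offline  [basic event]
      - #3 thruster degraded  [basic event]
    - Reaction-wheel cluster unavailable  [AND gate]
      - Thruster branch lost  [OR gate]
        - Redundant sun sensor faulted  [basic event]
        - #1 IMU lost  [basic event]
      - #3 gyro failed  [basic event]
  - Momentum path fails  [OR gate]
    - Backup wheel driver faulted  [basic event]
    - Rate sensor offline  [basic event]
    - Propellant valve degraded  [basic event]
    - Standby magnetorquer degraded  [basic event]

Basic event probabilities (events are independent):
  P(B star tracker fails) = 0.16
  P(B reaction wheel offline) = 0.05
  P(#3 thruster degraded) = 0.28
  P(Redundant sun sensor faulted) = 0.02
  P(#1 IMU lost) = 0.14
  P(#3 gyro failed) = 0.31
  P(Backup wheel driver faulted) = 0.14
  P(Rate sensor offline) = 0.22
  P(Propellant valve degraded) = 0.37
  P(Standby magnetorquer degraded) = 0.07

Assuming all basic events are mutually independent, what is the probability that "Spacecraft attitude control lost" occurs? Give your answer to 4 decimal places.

P(Sensor suite down) [OR] = 1 − (1−0.16) × (1−0.05) × (1−0.28) = 0.425440
P(Thruster branch lost) [OR] = 1 − (1−0.02) × (1−0.14) = 0.157200
P(Reaction-wheel cluster unavailable) [AND] = 0.157200 × 0.31 = 0.048732
P(Control loop down) [AND] = 0.425440 × 0.048732 = 0.020733
P(Momentum path fails) [OR] = 1 − (1−0.14) × (1−0.22) × (1−0.37) × (1−0.07) = 0.606978
P(Spacecraft attitude control lost) [OR] = 1 − (1−0.020733) × (1−0.606978) = 0.615127
Rounded to 4 decimal places: P(Spacecraft attitude control lost) ≈ 0.6151.

0.6151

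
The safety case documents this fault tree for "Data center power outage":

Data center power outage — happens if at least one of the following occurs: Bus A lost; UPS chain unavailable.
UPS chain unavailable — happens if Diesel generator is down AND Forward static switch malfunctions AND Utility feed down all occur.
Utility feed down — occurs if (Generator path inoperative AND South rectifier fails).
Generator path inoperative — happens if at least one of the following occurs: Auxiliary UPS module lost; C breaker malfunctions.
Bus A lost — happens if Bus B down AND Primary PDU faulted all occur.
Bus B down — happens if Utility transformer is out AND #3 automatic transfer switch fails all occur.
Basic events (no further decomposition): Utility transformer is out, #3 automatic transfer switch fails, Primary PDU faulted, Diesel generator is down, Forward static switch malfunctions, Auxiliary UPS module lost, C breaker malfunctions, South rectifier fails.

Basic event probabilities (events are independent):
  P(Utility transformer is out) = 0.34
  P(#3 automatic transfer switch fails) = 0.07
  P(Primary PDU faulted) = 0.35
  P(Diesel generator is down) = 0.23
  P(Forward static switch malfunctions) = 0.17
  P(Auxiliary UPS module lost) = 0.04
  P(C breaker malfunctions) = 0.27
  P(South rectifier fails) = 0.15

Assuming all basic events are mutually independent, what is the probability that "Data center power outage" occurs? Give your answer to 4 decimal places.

0.0101

P(Bus B down) [AND] = 0.34 × 0.07 = 0.023800
P(Bus A lost) [AND] = 0.023800 × 0.35 = 0.008330
P(Generator path inoperative) [OR] = 1 − (1−0.04) × (1−0.27) = 0.299200
P(Utility feed down) [AND] = 0.299200 × 0.15 = 0.044880
P(UPS chain unavailable) [AND] = 0.23 × 0.17 × 0.044880 = 0.001755
P(Data center power outage) [OR] = 1 − (1−0.008330) × (1−0.001755) = 0.010070
Rounded to 4 decimal places: P(Data center power outage) ≈ 0.0101.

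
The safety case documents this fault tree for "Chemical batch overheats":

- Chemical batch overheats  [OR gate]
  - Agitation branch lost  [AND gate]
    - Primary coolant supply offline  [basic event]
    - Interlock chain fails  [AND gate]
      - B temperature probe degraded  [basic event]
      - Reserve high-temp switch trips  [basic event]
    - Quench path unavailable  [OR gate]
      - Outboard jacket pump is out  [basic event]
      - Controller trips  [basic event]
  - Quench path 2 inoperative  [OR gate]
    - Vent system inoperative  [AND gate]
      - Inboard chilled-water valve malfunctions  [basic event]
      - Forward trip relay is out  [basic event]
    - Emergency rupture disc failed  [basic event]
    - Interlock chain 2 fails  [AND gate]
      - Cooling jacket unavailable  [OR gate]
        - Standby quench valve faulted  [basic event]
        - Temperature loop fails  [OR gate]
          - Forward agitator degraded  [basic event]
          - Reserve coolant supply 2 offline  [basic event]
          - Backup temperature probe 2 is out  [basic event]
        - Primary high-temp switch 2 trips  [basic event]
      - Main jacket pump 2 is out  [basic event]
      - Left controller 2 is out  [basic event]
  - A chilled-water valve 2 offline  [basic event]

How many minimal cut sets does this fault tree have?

10

Interlock chain fails [AND]: one cut set from each child combined → 1 × 1 = 1 cut set(s).
Quench path unavailable [OR]: union of children's cut sets → 2 cut set(s).
Agitation branch lost [AND]: one cut set from each child combined → 1 × 1 × 2 = 2 cut set(s).
Vent system inoperative [AND]: one cut set from each child combined → 1 × 1 = 1 cut set(s).
Temperature loop fails [OR]: union of children's cut sets → 3 cut set(s).
Cooling jacket unavailable [OR]: union of children's cut sets → 5 cut set(s).
Interlock chain 2 fails [AND]: one cut set from each child combined → 5 × 1 × 1 = 5 cut set(s).
Quench path 2 inoperative [OR]: union of children's cut sets → 7 cut set(s).
Chemical batch overheats [OR]: union of children's cut sets → 10 cut set(s).
Minimal cut sets: {B temperature probe degraded, Outboard jacket pump is out, Primary coolant supply offline, Reserve high-temp switch trips}; {B temperature probe degraded, Controller trips, Primary coolant supply offline, Reserve high-temp switch trips}; {Forward trip relay is out, Inboard chilled-water valve malfunctions}; {Emergency rupture disc failed}; {Left controller 2 is out, Main jacket pump 2 is out, Standby quench valve faulted}; {Forward agitator degraded, Left controller 2 is out, Main jacket pump 2 is out}; {Left controller 2 is out, Main jacket pump 2 is out, Reserve coolant supply 2 offline}; {Backup temperature probe 2 is out, Left controller 2 is out, Main jacket pump 2 is out}; {Left controller 2 is out, Main jacket pump 2 is out, Primary high-temp switch 2 trips}; {A chilled-water valve 2 offline}.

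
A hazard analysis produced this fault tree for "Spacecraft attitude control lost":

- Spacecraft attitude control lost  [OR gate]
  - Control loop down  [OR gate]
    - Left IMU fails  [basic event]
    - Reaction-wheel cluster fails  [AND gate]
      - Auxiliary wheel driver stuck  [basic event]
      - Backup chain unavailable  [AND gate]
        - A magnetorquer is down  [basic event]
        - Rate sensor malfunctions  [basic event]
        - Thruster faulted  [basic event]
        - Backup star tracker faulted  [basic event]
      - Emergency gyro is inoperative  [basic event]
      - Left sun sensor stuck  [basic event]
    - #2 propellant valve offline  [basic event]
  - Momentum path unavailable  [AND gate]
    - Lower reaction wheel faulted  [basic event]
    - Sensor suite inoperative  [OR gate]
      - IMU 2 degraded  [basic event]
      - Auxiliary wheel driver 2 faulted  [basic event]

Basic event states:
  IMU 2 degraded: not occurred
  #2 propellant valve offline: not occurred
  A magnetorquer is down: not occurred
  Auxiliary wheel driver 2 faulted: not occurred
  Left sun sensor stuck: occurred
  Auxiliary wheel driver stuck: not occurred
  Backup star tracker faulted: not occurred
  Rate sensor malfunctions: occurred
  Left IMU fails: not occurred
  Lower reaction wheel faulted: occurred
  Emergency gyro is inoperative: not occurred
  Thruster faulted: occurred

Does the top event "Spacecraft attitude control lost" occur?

Backup chain unavailable [AND]: A magnetorquer is down=not, Rate sensor malfunctions=occurs, Thruster faulted=occurs, Backup star tracker faulted=not → not all inputs occur → does not occur.
Reaction-wheel cluster fails [AND]: Auxiliary wheel driver stuck=not, Backup chain unavailable=not, Emergency gyro is inoperative=not, Left sun sensor stuck=occurs → not all inputs occur → does not occur.
Control loop down [OR]: Left IMU fails=not, Reaction-wheel cluster fails=not, #2 propellant valve offline=not → no input occurs → does not occur.
Sensor suite inoperative [OR]: IMU 2 degraded=not, Auxiliary wheel driver 2 faulted=not → no input occurs → does not occur.
Momentum path unavailable [AND]: Lower reaction wheel faulted=occurs, Sensor suite inoperative=not → not all inputs occur → does not occur.
Spacecraft attitude control lost [OR]: Control loop down=not, Momentum path unavailable=not → no input occurs → does not occur.

No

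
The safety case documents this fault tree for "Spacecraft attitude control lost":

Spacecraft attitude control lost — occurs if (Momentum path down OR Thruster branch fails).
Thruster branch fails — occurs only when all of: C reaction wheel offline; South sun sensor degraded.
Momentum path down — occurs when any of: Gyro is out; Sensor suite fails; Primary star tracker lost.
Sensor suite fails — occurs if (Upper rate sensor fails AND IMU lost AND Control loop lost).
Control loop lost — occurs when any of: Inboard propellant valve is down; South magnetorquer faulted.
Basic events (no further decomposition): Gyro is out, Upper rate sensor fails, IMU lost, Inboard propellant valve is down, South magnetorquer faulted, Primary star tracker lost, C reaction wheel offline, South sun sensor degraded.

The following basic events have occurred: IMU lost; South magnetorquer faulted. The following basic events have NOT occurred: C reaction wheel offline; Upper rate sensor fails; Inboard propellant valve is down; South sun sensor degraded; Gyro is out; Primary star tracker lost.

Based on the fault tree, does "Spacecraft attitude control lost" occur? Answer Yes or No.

No

Control loop lost [OR]: Inboard propellant valve is down=not, South magnetorquer faulted=occurs → at least one input occurs → occurs.
Sensor suite fails [AND]: Upper rate sensor fails=not, IMU lost=occurs, Control loop lost=occurs → not all inputs occur → does not occur.
Momentum path down [OR]: Gyro is out=not, Sensor suite fails=not, Primary star tracker lost=not → no input occurs → does not occur.
Thruster branch fails [AND]: C reaction wheel offline=not, South sun sensor degraded=not → not all inputs occur → does not occur.
Spacecraft attitude control lost [OR]: Momentum path down=not, Thruster branch fails=not → no input occurs → does not occur.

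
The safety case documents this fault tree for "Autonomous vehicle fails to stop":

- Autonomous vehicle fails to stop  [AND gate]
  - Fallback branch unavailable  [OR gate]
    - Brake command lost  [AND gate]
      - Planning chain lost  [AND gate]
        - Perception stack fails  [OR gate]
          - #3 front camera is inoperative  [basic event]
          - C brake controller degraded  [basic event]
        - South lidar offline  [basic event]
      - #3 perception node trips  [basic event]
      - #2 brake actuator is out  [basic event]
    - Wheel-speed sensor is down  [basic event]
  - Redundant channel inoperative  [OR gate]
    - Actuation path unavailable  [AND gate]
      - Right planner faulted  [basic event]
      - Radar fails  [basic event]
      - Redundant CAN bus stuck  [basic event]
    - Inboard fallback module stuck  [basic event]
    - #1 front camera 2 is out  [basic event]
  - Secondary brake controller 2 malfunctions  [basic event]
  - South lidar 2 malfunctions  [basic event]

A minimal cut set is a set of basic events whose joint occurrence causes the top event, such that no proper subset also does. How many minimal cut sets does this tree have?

Perception stack fails [OR]: union of children's cut sets → 2 cut set(s).
Planning chain lost [AND]: one cut set from each child combined → 2 × 1 = 2 cut set(s).
Brake command lost [AND]: one cut set from each child combined → 2 × 1 × 1 = 2 cut set(s).
Fallback branch unavailable [OR]: union of children's cut sets → 3 cut set(s).
Actuation path unavailable [AND]: one cut set from each child combined → 1 × 1 × 1 = 1 cut set(s).
Redundant channel inoperative [OR]: union of children's cut sets → 3 cut set(s).
Autonomous vehicle fails to stop [AND]: one cut set from each child combined → 3 × 3 × 1 × 1 = 9 cut set(s).
Minimal cut sets: {#2 brake actuator is out, #3 front camera is inoperative, #3 perception node trips, Radar fails, Redundant CAN bus stuck, Right planner faulted, Secondary brake controller 2 malfunctions, South lidar 2 malfunctions, South lidar offline}; {#2 brake actuator is out, #3 front camera is inoperative, #3 perception node trips, Inboard fallback module stuck, Secondary brake controller 2 malfunctions, South lidar 2 malfunctions, South lidar offline}; {#1 front camera 2 is out, #2 brake actuator is out, #3 front camera is inoperative, #3 perception node trips, Secondary brake controller 2 malfunctions, South lidar 2 malfunctions, South lidar offline}; {#2 brake actuator is out, #3 perception node trips, C brake controller degraded, Radar fails, Redundant CAN bus stuck, Right planner faulted, Secondary brake controller 2 malfunctions, South lidar 2 malfunctions, South lidar offline}; {#2 brake actuator is out, #3 perception node trips, C brake controller degraded, Inboard fallback module stuck, Secondary brake controller 2 malfunctions, South lidar 2 malfunctions, South lidar offline}; {#1 front camera 2 is out, #2 brake actuator is out, #3 perception node trips, C brake controller degraded, Secondary brake controller 2 malfunctions, South lidar 2 malfunctions, South lidar offline}; {Radar fails, Redundant CAN bus stuck, Right planner faulted, Secondary brake controller 2 malfunctions, South lidar 2 malfunctions, Wheel-speed sensor is down}; {Inboard fallback module stuck, Secondary brake controller 2 malfunctions, South lidar 2 malfunctions, Wheel-speed sensor is down}; {#1 front camera 2 is out, Secondary brake controller 2 malfunctions, South lidar 2 malfunctions, Wheel-speed sensor is down}.

9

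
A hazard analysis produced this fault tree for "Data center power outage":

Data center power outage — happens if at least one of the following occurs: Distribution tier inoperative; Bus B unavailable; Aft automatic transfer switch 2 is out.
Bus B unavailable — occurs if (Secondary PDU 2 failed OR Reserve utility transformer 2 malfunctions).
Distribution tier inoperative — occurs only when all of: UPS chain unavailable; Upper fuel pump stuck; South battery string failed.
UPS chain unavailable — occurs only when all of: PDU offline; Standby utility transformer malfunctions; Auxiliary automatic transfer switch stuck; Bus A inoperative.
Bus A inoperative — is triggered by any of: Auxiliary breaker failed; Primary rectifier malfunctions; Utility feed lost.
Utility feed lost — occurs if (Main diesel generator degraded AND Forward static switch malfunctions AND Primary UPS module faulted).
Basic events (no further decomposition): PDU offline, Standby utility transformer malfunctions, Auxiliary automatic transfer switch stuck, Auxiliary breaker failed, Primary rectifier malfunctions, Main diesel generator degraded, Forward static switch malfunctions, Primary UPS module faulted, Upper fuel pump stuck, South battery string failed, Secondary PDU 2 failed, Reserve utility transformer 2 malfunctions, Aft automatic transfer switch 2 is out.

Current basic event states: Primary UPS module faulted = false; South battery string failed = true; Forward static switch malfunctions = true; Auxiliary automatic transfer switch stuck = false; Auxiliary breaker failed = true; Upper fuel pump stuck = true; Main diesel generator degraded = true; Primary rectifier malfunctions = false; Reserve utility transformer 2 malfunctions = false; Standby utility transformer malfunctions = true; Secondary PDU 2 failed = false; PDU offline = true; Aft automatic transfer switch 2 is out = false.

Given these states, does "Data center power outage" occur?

Utility feed lost [AND]: Main diesel generator degraded=occurs, Forward static switch malfunctions=occurs, Primary UPS module faulted=not → not all inputs occur → does not occur.
Bus A inoperative [OR]: Auxiliary breaker failed=occurs, Primary rectifier malfunctions=not, Utility feed lost=not → at least one input occurs → occurs.
UPS chain unavailable [AND]: PDU offline=occurs, Standby utility transformer malfunctions=occurs, Auxiliary automatic transfer switch stuck=not, Bus A inoperative=occurs → not all inputs occur → does not occur.
Distribution tier inoperative [AND]: UPS chain unavailable=not, Upper fuel pump stuck=occurs, South battery string failed=occurs → not all inputs occur → does not occur.
Bus B unavailable [OR]: Secondary PDU 2 failed=not, Reserve utility transformer 2 malfunctions=not → no input occurs → does not occur.
Data center power outage [OR]: Distribution tier inoperative=not, Bus B unavailable=not, Aft automatic transfer switch 2 is out=not → no input occurs → does not occur.

No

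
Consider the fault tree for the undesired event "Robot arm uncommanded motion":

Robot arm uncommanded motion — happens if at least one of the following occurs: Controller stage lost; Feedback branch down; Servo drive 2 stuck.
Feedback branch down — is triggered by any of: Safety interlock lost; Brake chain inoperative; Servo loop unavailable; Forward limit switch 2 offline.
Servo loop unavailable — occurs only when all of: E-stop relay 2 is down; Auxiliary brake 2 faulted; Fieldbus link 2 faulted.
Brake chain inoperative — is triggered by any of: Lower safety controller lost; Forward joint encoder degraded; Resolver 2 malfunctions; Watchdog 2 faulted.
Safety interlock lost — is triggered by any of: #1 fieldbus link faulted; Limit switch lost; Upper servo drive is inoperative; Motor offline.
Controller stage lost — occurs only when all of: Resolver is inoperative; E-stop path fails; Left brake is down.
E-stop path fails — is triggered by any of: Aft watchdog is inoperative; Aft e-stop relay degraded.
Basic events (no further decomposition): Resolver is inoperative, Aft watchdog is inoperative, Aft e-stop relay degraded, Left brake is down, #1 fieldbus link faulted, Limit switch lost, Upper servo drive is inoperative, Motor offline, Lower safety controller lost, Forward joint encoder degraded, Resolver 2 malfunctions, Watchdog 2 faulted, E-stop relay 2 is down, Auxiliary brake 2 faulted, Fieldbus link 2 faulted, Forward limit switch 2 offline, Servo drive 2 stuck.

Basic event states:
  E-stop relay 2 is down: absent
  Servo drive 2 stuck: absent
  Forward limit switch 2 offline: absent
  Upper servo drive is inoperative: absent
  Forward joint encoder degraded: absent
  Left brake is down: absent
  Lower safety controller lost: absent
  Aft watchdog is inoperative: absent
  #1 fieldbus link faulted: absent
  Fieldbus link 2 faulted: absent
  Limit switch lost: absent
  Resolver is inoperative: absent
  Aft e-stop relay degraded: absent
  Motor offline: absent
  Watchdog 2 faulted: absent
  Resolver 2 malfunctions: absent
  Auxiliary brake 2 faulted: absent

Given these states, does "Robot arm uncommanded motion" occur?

E-stop path fails [OR]: Aft watchdog is inoperative=not, Aft e-stop relay degraded=not → no input occurs → does not occur.
Controller stage lost [AND]: Resolver is inoperative=not, E-stop path fails=not, Left brake is down=not → not all inputs occur → does not occur.
Safety interlock lost [OR]: #1 fieldbus link faulted=not, Limit switch lost=not, Upper servo drive is inoperative=not, Motor offline=not → no input occurs → does not occur.
Brake chain inoperative [OR]: Lower safety controller lost=not, Forward joint encoder degraded=not, Resolver 2 malfunctions=not, Watchdog 2 faulted=not → no input occurs → does not occur.
Servo loop unavailable [AND]: E-stop relay 2 is down=not, Auxiliary brake 2 faulted=not, Fieldbus link 2 faulted=not → not all inputs occur → does not occur.
Feedback branch down [OR]: Safety interlock lost=not, Brake chain inoperative=not, Servo loop unavailable=not, Forward limit switch 2 offline=not → no input occurs → does not occur.
Robot arm uncommanded motion [OR]: Controller stage lost=not, Feedback branch down=not, Servo drive 2 stuck=not → no input occurs → does not occur.

No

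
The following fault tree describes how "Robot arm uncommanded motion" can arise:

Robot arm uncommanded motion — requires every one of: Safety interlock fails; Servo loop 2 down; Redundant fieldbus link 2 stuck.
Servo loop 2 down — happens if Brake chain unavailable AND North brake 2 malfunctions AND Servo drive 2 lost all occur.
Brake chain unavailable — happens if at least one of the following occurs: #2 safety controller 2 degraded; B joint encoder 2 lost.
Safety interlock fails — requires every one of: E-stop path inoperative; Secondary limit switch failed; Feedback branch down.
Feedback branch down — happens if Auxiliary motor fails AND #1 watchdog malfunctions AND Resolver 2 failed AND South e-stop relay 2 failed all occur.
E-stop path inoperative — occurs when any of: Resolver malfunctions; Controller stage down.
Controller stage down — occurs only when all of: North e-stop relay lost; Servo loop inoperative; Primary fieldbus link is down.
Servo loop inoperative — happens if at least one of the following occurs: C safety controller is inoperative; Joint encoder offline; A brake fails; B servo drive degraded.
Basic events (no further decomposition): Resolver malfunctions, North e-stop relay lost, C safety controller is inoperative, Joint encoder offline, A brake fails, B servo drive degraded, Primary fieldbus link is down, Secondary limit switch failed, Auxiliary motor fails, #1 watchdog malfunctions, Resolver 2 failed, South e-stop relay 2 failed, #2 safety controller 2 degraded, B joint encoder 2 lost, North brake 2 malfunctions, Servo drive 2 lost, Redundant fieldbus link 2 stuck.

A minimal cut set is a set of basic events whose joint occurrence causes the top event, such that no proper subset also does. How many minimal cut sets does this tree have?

10

Servo loop inoperative [OR]: union of children's cut sets → 4 cut set(s).
Controller stage down [AND]: one cut set from each child combined → 1 × 4 × 1 = 4 cut set(s).
E-stop path inoperative [OR]: union of children's cut sets → 5 cut set(s).
Feedback branch down [AND]: one cut set from each child combined → 1 × 1 × 1 × 1 = 1 cut set(s).
Safety interlock fails [AND]: one cut set from each child combined → 5 × 1 × 1 = 5 cut set(s).
Brake chain unavailable [OR]: union of children's cut sets → 2 cut set(s).
Servo loop 2 down [AND]: one cut set from each child combined → 2 × 1 × 1 = 2 cut set(s).
Robot arm uncommanded motion [AND]: one cut set from each child combined → 5 × 2 × 1 = 10 cut set(s).
Minimal cut sets: {#1 watchdog malfunctions, #2 safety controller 2 degraded, Auxiliary motor fails, North brake 2 malfunctions, Redundant fieldbus link 2 stuck, Resolver 2 failed, Resolver malfunctions, Secondary limit switch failed, Servo drive 2 lost, South e-stop relay 2 failed}; {#1 watchdog malfunctions, Auxiliary motor fails, B joint encoder 2 lost, North brake 2 malfunctions, Redundant fieldbus link 2 stuck, Resolver 2 failed, Resolver malfunctions, Secondary limit switch failed, Servo drive 2 lost, South e-stop relay 2 failed}; {#1 watchdog malfunctions, #2 safety controller 2 degraded, Auxiliary motor fails, C safety controller is inoperative, North brake 2 malfunctions, North e-stop relay lost, Primary fieldbus link is down, Redundant fieldbus link 2 stuck, Resolver 2 failed, Secondary limit switch failed, Servo drive 2 lost, South e-stop relay 2 failed}; {#1 watchdog malfunctions, Auxiliary motor fails, B joint encoder 2 lost, C safety controller is inoperative, North brake 2 malfunctions, North e-stop relay lost, Primary fieldbus link is down, Redundant fieldbus link 2 stuck, Resolver 2 failed, Secondary limit switch failed, Servo drive 2 lost, South e-stop relay 2 failed}; {#1 watchdog malfunctions, #2 safety controller 2 degraded, Auxiliary motor fails, Joint encoder offline, North brake 2 malfunctions, North e-stop relay lost, Primary fieldbus link is down, Redundant fieldbus link 2 stuck, Resolver 2 failed, Secondary limit switch failed, Servo drive 2 lost, South e-stop relay 2 failed}; {#1 watchdog malfunctions, Auxiliary motor fails, B joint encoder 2 lost, Joint encoder offline, North brake 2 malfunctions, North e-stop relay lost, Primary fieldbus link is down, Redundant fieldbus link 2 stuck, Resolver 2 failed, Secondary limit switch failed, Servo drive 2 lost, South e-stop relay 2 failed}; {#1 watchdog malfunctions, #2 safety controller 2 degraded, A brake fails, Auxiliary motor fails, North brake 2 malfunctions, North e-stop relay lost, Primary fieldbus link is down, Redundant fieldbus link 2 stuck, Resolver 2 failed, Secondary limit switch failed, Servo drive 2 lost, South e-stop relay 2 failed}; {#1 watchdog malfunctions, A brake fails, Auxiliary motor fails, B joint encoder 2 lost, North brake 2 malfunctions, North e-stop relay lost, Primary fieldbus link is down, Redundant fieldbus link 2 stuck, Resolver 2 failed, Secondary limit switch failed, Servo drive 2 lost, South e-stop relay 2 failed}; {#1 watchdog malfunctions, #2 safety controller 2 degraded, Auxiliary motor fails, B servo drive degraded, North brake 2 malfunctions, North e-stop relay lost, Primary fieldbus link is down, Redundant fieldbus link 2 stuck, Resolver 2 failed, Secondary limit switch failed, Servo drive 2 lost, South e-stop relay 2 failed}; {#1 watchdog malfunctions, Auxiliary motor fails, B joint encoder 2 lost, B servo drive degraded, North brake 2 malfunctions, North e-stop relay lost, Primary fieldbus link is down, Redundant fieldbus link 2 stuck, Resolver 2 failed, Secondary limit switch failed, Servo drive 2 lost, South e-stop relay 2 failed}.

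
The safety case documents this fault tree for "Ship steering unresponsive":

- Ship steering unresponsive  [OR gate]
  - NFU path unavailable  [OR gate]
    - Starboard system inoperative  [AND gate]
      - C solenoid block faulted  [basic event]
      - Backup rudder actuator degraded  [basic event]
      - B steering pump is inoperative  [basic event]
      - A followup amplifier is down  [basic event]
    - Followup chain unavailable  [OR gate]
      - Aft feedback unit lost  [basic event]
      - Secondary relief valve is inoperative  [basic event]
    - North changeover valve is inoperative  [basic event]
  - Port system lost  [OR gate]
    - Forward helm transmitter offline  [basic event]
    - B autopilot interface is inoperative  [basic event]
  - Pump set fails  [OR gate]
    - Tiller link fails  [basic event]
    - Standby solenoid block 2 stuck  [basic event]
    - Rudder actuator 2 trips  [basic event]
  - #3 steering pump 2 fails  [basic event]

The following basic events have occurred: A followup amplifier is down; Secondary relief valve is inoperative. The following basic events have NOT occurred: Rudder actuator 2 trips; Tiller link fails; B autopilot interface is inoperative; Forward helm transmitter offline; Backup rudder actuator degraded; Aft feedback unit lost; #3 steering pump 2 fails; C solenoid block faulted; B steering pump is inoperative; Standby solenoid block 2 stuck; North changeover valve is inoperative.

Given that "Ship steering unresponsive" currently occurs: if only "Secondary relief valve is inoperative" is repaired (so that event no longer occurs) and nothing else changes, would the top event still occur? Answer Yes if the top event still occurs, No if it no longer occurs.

No

Counterfactual: set "Secondary relief valve is inoperative" to not occurred.
Starboard system inoperative [AND]: C solenoid block faulted=not, Backup rudder actuator degraded=not, B steering pump is inoperative=not, A followup amplifier is down=occurs → not all inputs occur → does not occur.
Followup chain unavailable [OR]: Aft feedback unit lost=not, Secondary relief valve is inoperative=not → no input occurs → does not occur.
NFU path unavailable [OR]: Starboard system inoperative=not, Followup chain unavailable=not, North changeover valve is inoperative=not → no input occurs → does not occur.
Port system lost [OR]: Forward helm transmitter offline=not, B autopilot interface is inoperative=not → no input occurs → does not occur.
Pump set fails [OR]: Tiller link fails=not, Standby solenoid block 2 stuck=not, Rudder actuator 2 trips=not → no input occurs → does not occur.
Ship steering unresponsive [OR]: NFU path unavailable=not, Port system lost=not, Pump set fails=not, #3 steering pump 2 fails=not → no input occurs → does not occur.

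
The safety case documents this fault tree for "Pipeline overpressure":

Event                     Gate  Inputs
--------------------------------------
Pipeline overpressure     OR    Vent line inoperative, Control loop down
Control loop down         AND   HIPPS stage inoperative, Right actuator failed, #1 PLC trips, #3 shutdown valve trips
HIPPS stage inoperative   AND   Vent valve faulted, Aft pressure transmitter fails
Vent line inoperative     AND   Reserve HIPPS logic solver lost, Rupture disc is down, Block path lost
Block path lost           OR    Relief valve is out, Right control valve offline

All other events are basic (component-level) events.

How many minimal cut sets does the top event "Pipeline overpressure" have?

Block path lost [OR]: union of children's cut sets → 2 cut set(s).
Vent line inoperative [AND]: one cut set from each child combined → 1 × 1 × 2 = 2 cut set(s).
HIPPS stage inoperative [AND]: one cut set from each child combined → 1 × 1 = 1 cut set(s).
Control loop down [AND]: one cut set from each child combined → 1 × 1 × 1 × 1 = 1 cut set(s).
Pipeline overpressure [OR]: union of children's cut sets → 3 cut set(s).
Minimal cut sets: {Relief valve is out, Reserve HIPPS logic solver lost, Rupture disc is down}; {Reserve HIPPS logic solver lost, Right control valve offline, Rupture disc is down}; {#1 PLC trips, #3 shutdown valve trips, Aft pressure transmitter fails, Right actuator failed, Vent valve faulted}.

3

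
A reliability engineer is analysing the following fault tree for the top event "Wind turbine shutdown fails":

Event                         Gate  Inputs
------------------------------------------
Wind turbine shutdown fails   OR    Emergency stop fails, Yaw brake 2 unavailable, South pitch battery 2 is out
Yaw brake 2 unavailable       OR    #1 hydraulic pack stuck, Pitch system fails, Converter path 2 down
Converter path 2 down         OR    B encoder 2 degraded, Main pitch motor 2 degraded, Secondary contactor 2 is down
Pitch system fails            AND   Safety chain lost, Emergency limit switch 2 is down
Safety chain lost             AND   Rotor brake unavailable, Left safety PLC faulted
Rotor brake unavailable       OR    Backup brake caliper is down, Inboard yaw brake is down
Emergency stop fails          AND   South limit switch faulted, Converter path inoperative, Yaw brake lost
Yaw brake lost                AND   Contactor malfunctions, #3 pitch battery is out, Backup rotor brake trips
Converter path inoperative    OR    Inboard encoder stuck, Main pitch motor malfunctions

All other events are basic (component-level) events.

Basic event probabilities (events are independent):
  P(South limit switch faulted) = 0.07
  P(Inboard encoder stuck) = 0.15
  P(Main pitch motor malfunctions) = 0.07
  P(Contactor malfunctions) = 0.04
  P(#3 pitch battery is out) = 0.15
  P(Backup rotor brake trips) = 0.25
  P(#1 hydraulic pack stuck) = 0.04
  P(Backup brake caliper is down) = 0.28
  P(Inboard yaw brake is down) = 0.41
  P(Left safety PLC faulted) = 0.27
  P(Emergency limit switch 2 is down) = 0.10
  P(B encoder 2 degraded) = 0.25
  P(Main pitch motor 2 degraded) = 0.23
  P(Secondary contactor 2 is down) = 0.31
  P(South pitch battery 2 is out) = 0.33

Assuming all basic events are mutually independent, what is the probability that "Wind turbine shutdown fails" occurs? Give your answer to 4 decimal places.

0.7477

P(Converter path inoperative) [OR] = 1 − (1−0.15) × (1−0.07) = 0.209500
P(Yaw brake lost) [AND] = 0.04 × 0.15 × 0.25 = 0.001500
P(Emergency stop fails) [AND] = 0.07 × 0.209500 × 0.001500 = 0.000022
P(Rotor brake unavailable) [OR] = 1 − (1−0.28) × (1−0.41) = 0.575200
P(Safety chain lost) [AND] = 0.575200 × 0.27 = 0.155304
P(Pitch system fails) [AND] = 0.155304 × 0.10 = 0.015530
P(Converter path 2 down) [OR] = 1 − (1−0.25) × (1−0.23) × (1−0.31) = 0.601525
P(Yaw brake 2 unavailable) [OR] = 1 − (1−0.04) × (1−0.015530) × (1−0.601525) = 0.623405
P(Wind turbine shutdown fails) [OR] = 1 − (1−0.000022) × (1−0.623405) × (1−0.33) = 0.747687
Rounded to 4 decimal places: P(Wind turbine shutdown fails) ≈ 0.7477.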